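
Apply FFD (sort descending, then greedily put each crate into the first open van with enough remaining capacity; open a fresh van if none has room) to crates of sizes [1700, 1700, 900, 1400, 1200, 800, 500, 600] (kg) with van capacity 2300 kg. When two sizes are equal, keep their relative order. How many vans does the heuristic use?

Sorted descending: 1700, 1700, 1400, 1200, 900, 800, 600, 500.
  1700 → van 1 (new)  [load 1700/2300]
  1700 → van 2 (new)  [load 1700/2300]
  1400 → van 3 (new)  [load 1400/2300]
  1200 → van 4 (new)  [load 1200/2300]
  900 → van 3  [load 2300/2300]
  800 → van 4  [load 2000/2300]
  600 → van 1  [load 2300/2300]
  500 → van 2  [load 2200/2300]
4 vans opened.

4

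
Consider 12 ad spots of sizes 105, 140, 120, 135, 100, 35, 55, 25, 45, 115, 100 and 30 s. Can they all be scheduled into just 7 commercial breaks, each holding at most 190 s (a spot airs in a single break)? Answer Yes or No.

Yes

A valid assignment using 7 commercial breaks:
  break 1: 140 + 45 = 185
  break 2: 135 + 55 = 190
  break 3: 120 + 35 + 30 = 185
  break 4: 115 + 25 = 140
  break 5: 105 = 105
  break 6: 100 = 100
  break 7: 100 = 100
Every load is within 190 s, so 7 commercial breaks suffice.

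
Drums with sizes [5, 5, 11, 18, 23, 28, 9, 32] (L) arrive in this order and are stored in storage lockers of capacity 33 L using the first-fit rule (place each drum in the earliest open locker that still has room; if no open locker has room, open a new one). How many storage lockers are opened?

5

  5 → locker 1 (new)  [load 5/33]
  5 → locker 1  [load 10/33]
  11 → locker 1  [load 21/33]
  18 → locker 2 (new)  [load 18/33]
  23 → locker 3 (new)  [load 23/33]
  28 → locker 4 (new)  [load 28/33]
  9 → locker 1  [load 30/33]
  32 → locker 5 (new)  [load 32/33]
5 storage lockers opened.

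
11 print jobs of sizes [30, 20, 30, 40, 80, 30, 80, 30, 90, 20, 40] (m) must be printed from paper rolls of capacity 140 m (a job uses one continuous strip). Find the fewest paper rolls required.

4

Total = 90 + 80 + 80 + 40 + 40 + 30 + 30 + 30 + 30 + 20 + 20 = 490 m.
Lower bound: ⌈490/140⌉ = 4 paper rolls.
A packing using 4 paper rolls:
  roll 1: 90 + 40 = 130
  roll 2: 80 + 40 + 20 = 140
  roll 3: 80 + 30 + 30 = 140
  roll 4: 30 + 30 + 20 = 80
This matches the lower bound, so 4 is optimal.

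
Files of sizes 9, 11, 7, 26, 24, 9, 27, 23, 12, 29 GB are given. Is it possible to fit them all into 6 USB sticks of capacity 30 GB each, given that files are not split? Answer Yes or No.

No

Total = 177 GB; ⌈177/30⌉ = 6.
The bound of 6 does not rule out 6, but exhaustive search shows no assignment into 6 USB sticks of capacity 30 GB exists — the minimum is 7.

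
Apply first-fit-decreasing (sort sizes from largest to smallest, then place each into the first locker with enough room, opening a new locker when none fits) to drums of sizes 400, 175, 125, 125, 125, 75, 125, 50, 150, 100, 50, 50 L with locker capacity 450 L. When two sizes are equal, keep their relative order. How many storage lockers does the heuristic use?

Sorted descending: 400, 175, 150, 125, 125, 125, 125, 100, 75, 50, 50, 50.
  400 → locker 1 (new)  [load 400/450]
  175 → locker 2 (new)  [load 175/450]
  150 → locker 2  [load 325/450]
  125 → locker 2  [load 450/450]
  125 → locker 3 (new)  [load 125/450]
  125 → locker 3  [load 250/450]
  125 → locker 3  [load 375/450]
  100 → locker 4 (new)  [load 100/450]
  75 → locker 3  [load 450/450]
  50 → locker 1  [load 450/450]
  50 → locker 4  [load 150/450]
  50 → locker 4  [load 200/450]
4 storage lockers opened.

4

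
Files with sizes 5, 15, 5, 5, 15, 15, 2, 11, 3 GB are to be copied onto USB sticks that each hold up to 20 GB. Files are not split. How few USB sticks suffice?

Total = 15 + 15 + 15 + 11 + 5 + 5 + 5 + 3 + 2 = 76 GB.
Lower bound: ⌈76/20⌉ = 4 USB sticks.
A packing using 4 USB sticks:
  USB stick 1: 15 + 5 = 20
  USB stick 2: 15 + 5 = 20
  USB stick 3: 15 + 5 = 20
  USB stick 4: 11 + 3 + 2 = 16
This matches the lower bound, so 4 is optimal.

4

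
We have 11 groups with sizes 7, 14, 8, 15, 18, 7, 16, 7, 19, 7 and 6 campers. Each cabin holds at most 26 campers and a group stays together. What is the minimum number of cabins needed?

Total = 19 + 18 + 16 + 15 + 14 + 8 + 7 + 7 + 7 + 7 + 6 = 124 campers.
Lower bound: ⌈124/26⌉ = 5 cabins.
A packing using 6 cabins:
  cabin 1: 19 + 7 = 26
  cabin 2: 18 + 8 = 26
  cabin 3: 16 + 7 = 23
  cabin 4: 15 + 7 = 22
  cabin 5: 14 + 7 = 21
  cabin 6: 6 = 6
No arrangement into 5 cabins stays within capacity, so 6 is optimal.

6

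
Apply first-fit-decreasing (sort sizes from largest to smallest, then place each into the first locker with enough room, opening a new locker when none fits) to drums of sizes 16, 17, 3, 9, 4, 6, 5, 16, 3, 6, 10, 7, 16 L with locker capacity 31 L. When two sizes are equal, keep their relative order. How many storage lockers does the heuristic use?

Sorted descending: 17, 16, 16, 16, 10, 9, 7, 6, 6, 5, 4, 3, 3.
  17 → locker 1 (new)  [load 17/31]
  16 → locker 2 (new)  [load 16/31]
  16 → locker 3 (new)  [load 16/31]
  16 → locker 4 (new)  [load 16/31]
  10 → locker 1  [load 27/31]
  9 → locker 2  [load 25/31]
  7 → locker 3  [load 23/31]
  6 → locker 2  [load 31/31]
  6 → locker 3  [load 29/31]
  5 → locker 4  [load 21/31]
  4 → locker 1  [load 31/31]
  3 → locker 4  [load 24/31]
  3 → locker 4  [load 27/31]
4 storage lockers opened.

4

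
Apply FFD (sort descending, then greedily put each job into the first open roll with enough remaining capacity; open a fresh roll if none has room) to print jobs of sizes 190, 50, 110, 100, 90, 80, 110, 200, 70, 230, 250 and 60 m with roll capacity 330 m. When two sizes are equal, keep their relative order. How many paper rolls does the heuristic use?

5

Sorted descending: 250, 230, 200, 190, 110, 110, 100, 90, 80, 70, 60, 50.
  250 → roll 1 (new)  [load 250/330]
  230 → roll 2 (new)  [load 230/330]
  200 → roll 3 (new)  [load 200/330]
  190 → roll 4 (new)  [load 190/330]
  110 → roll 3  [load 310/330]
  110 → roll 4  [load 300/330]
  100 → roll 2  [load 330/330]
  90 → roll 5 (new)  [load 90/330]
  80 → roll 1  [load 330/330]
  70 → roll 5  [load 160/330]
  60 → roll 5  [load 220/330]
  50 → roll 5  [load 270/330]
5 paper rolls opened.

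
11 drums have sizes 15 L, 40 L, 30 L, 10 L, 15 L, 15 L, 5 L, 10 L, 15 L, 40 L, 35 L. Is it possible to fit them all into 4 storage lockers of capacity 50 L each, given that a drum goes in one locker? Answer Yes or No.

Total = 230 L; ⌈230/50⌉ = 5.
At least 5 storage lockers are required, but only 4 are allowed.

No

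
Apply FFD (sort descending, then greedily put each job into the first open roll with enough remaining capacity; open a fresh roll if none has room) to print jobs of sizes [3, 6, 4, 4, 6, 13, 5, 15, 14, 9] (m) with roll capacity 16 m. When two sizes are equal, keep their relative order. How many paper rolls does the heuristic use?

Sorted descending: 15, 14, 13, 9, 6, 6, 5, 4, 4, 3.
  15 → roll 1 (new)  [load 15/16]
  14 → roll 2 (new)  [load 14/16]
  13 → roll 3 (new)  [load 13/16]
  9 → roll 4 (new)  [load 9/16]
  6 → roll 4  [load 15/16]
  6 → roll 5 (new)  [load 6/16]
  5 → roll 5  [load 11/16]
  4 → roll 5  [load 15/16]
  4 → roll 6 (new)  [load 4/16]
  3 → roll 3  [load 16/16]
6 paper rolls opened.

6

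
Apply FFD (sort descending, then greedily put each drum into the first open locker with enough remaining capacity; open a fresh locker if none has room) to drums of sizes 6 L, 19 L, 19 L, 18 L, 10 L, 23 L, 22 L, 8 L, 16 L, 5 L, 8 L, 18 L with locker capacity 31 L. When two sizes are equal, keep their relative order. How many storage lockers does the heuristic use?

Sorted descending: 23, 22, 19, 19, 18, 18, 16, 10, 8, 8, 6, 5.
  23 → locker 1 (new)  [load 23/31]
  22 → locker 2 (new)  [load 22/31]
  19 → locker 3 (new)  [load 19/31]
  19 → locker 4 (new)  [load 19/31]
  18 → locker 5 (new)  [load 18/31]
  18 → locker 6 (new)  [load 18/31]
  16 → locker 7 (new)  [load 16/31]
  10 → locker 3  [load 29/31]
  8 → locker 1  [load 31/31]
  8 → locker 2  [load 30/31]
  6 → locker 4  [load 25/31]
  5 → locker 4  [load 30/31]
7 storage lockers opened.

7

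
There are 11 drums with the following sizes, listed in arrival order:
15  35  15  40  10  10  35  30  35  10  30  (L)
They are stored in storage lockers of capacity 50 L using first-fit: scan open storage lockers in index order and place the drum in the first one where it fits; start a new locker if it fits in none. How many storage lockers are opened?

7

  15 → locker 1 (new)  [load 15/50]
  35 → locker 1  [load 50/50]
  15 → locker 2 (new)  [load 15/50]
  40 → locker 3 (new)  [load 40/50]
  10 → locker 2  [load 25/50]
  10 → locker 2  [load 35/50]
  35 → locker 4 (new)  [load 35/50]
  30 → locker 5 (new)  [load 30/50]
  35 → locker 6 (new)  [load 35/50]
  10 → locker 2  [load 45/50]
  30 → locker 7 (new)  [load 30/50]
7 storage lockers opened.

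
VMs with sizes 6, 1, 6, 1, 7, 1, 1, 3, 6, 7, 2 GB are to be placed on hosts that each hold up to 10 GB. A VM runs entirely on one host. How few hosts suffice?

Total = 7 + 7 + 6 + 6 + 6 + 3 + 2 + 1 + 1 + 1 + 1 = 41 GB.
Lower bound: ⌈41/10⌉ = 5 hosts.
A packing using 5 hosts:
  host 1: 7 + 3 = 10
  host 2: 7 + 2 + 1 = 10
  host 3: 6 + 1 + 1 + 1 = 9
  host 4: 6 = 6
  host 5: 6 = 6
This matches the lower bound, so 5 is optimal.

5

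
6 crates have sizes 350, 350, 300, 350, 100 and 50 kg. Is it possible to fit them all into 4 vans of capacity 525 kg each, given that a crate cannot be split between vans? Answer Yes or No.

Yes

A valid assignment using 4 vans:
  van 1: 350 + 100 + 50 = 500
  van 2: 350 = 350
  van 3: 350 = 350
  van 4: 300 = 300
Every load is within 525 kg, so 4 vans suffice.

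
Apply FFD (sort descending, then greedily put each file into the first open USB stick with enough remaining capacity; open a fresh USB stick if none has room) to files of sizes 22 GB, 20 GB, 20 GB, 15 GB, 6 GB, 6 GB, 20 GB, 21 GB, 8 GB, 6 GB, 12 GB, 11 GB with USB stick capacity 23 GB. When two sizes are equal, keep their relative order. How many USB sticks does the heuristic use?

8

Sorted descending: 22, 21, 20, 20, 20, 15, 12, 11, 8, 6, 6, 6.
  22 → USB stick 1 (new)  [load 22/23]
  21 → USB stick 2 (new)  [load 21/23]
  20 → USB stick 3 (new)  [load 20/23]
  20 → USB stick 4 (new)  [load 20/23]
  20 → USB stick 5 (new)  [load 20/23]
  15 → USB stick 6 (new)  [load 15/23]
  12 → USB stick 7 (new)  [load 12/23]
  11 → USB stick 7  [load 23/23]
  8 → USB stick 6  [load 23/23]
  6 → USB stick 8 (new)  [load 6/23]
  6 → USB stick 8  [load 12/23]
  6 → USB stick 8  [load 18/23]
8 USB sticks opened.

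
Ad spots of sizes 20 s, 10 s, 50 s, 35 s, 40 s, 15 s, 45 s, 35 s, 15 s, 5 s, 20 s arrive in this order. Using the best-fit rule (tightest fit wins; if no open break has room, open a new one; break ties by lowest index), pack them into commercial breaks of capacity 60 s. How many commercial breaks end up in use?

  20 → break 1 (new)  [load 20/60]
  10 → break 1  [load 30/60]
  50 → break 2 (new)  [load 50/60]
  35 → break 3 (new)  [load 35/60]
  40 → break 4 (new)  [load 40/60]
  15 → break 4  [load 55/60]
  45 → break 5 (new)  [load 45/60]
  35 → break 6 (new)  [load 35/60]
  15 → break 5  [load 60/60]
  5 → break 4  [load 60/60]
  20 → break 3  [load 55/60]
6 commercial breaks opened.

6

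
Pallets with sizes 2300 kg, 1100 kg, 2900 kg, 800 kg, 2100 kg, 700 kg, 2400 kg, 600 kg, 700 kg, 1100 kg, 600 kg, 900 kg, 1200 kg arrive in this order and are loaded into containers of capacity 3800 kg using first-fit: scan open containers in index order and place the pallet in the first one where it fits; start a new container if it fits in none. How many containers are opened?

  2300 → container 1 (new)  [load 2300/3800]
  1100 → container 1  [load 3400/3800]
  2900 → container 2 (new)  [load 2900/3800]
  800 → container 2  [load 3700/3800]
  2100 → container 3 (new)  [load 2100/3800]
  700 → container 3  [load 2800/3800]
  2400 → container 4 (new)  [load 2400/3800]
  600 → container 3  [load 3400/3800]
  700 → container 4  [load 3100/3800]
  1100 → container 5 (new)  [load 1100/3800]
  600 → container 4  [load 3700/3800]
  900 → container 5  [load 2000/3800]
  1200 → container 5  [load 3200/3800]
5 containers opened.

5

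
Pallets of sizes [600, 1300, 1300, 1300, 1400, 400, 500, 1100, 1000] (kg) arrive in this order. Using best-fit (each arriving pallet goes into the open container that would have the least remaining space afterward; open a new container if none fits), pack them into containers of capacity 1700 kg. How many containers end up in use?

7

  600 → container 1 (new)  [load 600/1700]
  1300 → container 2 (new)  [load 1300/1700]
  1300 → container 3 (new)  [load 1300/1700]
  1300 → container 4 (new)  [load 1300/1700]
  1400 → container 5 (new)  [load 1400/1700]
  400 → container 2  [load 1700/1700]
  500 → container 1  [load 1100/1700]
  1100 → container 6 (new)  [load 1100/1700]
  1000 → container 7 (new)  [load 1000/1700]
7 containers opened.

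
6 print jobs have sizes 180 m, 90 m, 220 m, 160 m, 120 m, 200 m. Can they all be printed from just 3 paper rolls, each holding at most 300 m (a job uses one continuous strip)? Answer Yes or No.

No

Total = 970 m; ⌈970/300⌉ = 4.
At least 4 paper rolls are required, but only 3 are allowed.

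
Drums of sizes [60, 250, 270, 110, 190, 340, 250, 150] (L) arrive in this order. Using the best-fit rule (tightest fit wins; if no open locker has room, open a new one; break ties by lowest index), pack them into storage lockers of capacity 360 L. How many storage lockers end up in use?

  60 → locker 1 (new)  [load 60/360]
  250 → locker 1  [load 310/360]
  270 → locker 2 (new)  [load 270/360]
  110 → locker 3 (new)  [load 110/360]
  190 → locker 3  [load 300/360]
  340 → locker 4 (new)  [load 340/360]
  250 → locker 5 (new)  [load 250/360]
  150 → locker 6 (new)  [load 150/360]
6 storage lockers opened.

6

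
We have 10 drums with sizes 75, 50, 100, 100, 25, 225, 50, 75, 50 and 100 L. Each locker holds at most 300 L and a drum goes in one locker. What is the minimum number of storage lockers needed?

Total = 225 + 100 + 100 + 100 + 75 + 75 + 50 + 50 + 50 + 25 = 850 L.
Lower bound: ⌈850/300⌉ = 3 storage lockers.
A packing using 3 storage lockers:
  locker 1: 225 + 75 = 300
  locker 2: 100 + 100 + 100 = 300
  locker 3: 75 + 50 + 50 + 50 + 25 = 250
This matches the lower bound, so 3 is optimal.

3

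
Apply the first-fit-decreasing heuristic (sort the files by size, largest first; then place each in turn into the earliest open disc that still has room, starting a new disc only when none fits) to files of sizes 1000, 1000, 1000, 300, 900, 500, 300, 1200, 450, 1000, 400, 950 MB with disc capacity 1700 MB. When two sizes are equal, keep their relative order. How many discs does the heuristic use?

Sorted descending: 1200, 1000, 1000, 1000, 1000, 950, 900, 500, 450, 400, 300, 300.
  1200 → disc 1 (new)  [load 1200/1700]
  1000 → disc 2 (new)  [load 1000/1700]
  1000 → disc 3 (new)  [load 1000/1700]
  1000 → disc 4 (new)  [load 1000/1700]
  1000 → disc 5 (new)  [load 1000/1700]
  950 → disc 6 (new)  [load 950/1700]
  900 → disc 7 (new)  [load 900/1700]
  500 → disc 1  [load 1700/1700]
  450 → disc 2  [load 1450/1700]
  400 → disc 3  [load 1400/1700]
  300 → disc 3  [load 1700/1700]
  300 → disc 4  [load 1300/1700]
7 discs opened.

7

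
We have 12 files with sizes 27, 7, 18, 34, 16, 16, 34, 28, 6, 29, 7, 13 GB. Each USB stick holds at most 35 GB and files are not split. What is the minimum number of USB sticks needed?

7

Total = 34 + 34 + 29 + 28 + 27 + 18 + 16 + 16 + 13 + 7 + 7 + 6 = 235 GB.
Lower bound: ⌈235/35⌉ = 7 USB sticks.
A packing using 7 USB sticks:
  USB stick 1: 34 = 34
  USB stick 2: 34 = 34
  USB stick 3: 29 + 6 = 35
  USB stick 4: 28 + 7 = 35
  USB stick 5: 27 + 7 = 34
  USB stick 6: 18 + 16 = 34
  USB stick 7: 16 + 13 = 29
This matches the lower bound, so 7 is optimal.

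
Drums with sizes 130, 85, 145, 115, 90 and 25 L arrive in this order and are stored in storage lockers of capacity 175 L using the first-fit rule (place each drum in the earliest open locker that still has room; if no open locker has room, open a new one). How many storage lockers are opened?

4

  130 → locker 1 (new)  [load 130/175]
  85 → locker 2 (new)  [load 85/175]
  145 → locker 3 (new)  [load 145/175]
  115 → locker 4 (new)  [load 115/175]
  90 → locker 2  [load 175/175]
  25 → locker 1  [load 155/175]
4 storage lockers opened.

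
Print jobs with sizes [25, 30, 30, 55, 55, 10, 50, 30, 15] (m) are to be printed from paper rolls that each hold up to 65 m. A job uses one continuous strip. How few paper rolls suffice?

5

Total = 55 + 55 + 50 + 30 + 30 + 30 + 25 + 15 + 10 = 300 m.
Lower bound: ⌈300/65⌉ = 5 paper rolls.
A packing using 5 paper rolls:
  roll 1: 55 + 10 = 65
  roll 2: 55 = 55
  roll 3: 50 + 15 = 65
  roll 4: 30 + 30 = 60
  roll 5: 30 + 25 = 55
This matches the lower bound, so 5 is optimal.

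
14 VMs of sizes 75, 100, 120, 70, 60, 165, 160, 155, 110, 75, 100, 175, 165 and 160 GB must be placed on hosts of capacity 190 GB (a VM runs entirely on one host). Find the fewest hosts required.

Total = 175 + 165 + 165 + 160 + 160 + 155 + 120 + 110 + 100 + 100 + 75 + 75 + 70 + 60 = 1690 GB.
Lower bound: ⌈1690/190⌉ = 9 hosts.
Also, 10 VMs each exceed 95 GB, and no two of those can share a host, so at least 10 hosts are needed.
A packing using 10 hosts:
  host 1: 175 = 175
  host 2: 165 = 165
  host 3: 165 = 165
  host 4: 160 = 160
  host 5: 160 = 160
  host 6: 155 = 155
  host 7: 120 + 70 = 190
  host 8: 110 + 75 = 185
  host 9: 100 + 75 = 175
  host 10: 100 + 60 = 160
This matches the lower bound, so 10 is optimal.

10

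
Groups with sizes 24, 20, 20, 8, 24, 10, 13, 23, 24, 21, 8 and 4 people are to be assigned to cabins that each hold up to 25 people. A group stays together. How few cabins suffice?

9

Total = 24 + 24 + 24 + 23 + 21 + 20 + 20 + 13 + 10 + 8 + 8 + 4 = 199 people.
Lower bound: ⌈199/25⌉ = 8 cabins.
A packing using 9 cabins:
  cabin 1: 24 = 24
  cabin 2: 24 = 24
  cabin 3: 24 = 24
  cabin 4: 23 = 23
  cabin 5: 21 + 4 = 25
  cabin 6: 20 = 20
  cabin 7: 20 = 20
  cabin 8: 13 + 10 = 23
  cabin 9: 8 + 8 = 16
No arrangement into 8 cabins stays within capacity, so 9 is optimal.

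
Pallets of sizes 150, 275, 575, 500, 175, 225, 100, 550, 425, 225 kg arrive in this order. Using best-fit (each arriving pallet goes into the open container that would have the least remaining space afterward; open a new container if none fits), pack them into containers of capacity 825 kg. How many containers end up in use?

  150 → container 1 (new)  [load 150/825]
  275 → container 1  [load 425/825]
  575 → container 2 (new)  [load 575/825]
  500 → container 3 (new)  [load 500/825]
  175 → container 2  [load 750/825]
  225 → container 3  [load 725/825]
  100 → container 3  [load 825/825]
  550 → container 4 (new)  [load 550/825]
  425 → container 5 (new)  [load 425/825]
  225 → container 4  [load 775/825]
5 containers opened.

5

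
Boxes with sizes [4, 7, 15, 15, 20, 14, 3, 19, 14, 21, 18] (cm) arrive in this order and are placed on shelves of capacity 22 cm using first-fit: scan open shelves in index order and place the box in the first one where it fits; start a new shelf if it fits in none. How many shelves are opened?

  4 → shelf 1 (new)  [load 4/22]
  7 → shelf 1  [load 11/22]
  15 → shelf 2 (new)  [load 15/22]
  15 → shelf 3 (new)  [load 15/22]
  20 → shelf 4 (new)  [load 20/22]
  14 → shelf 5 (new)  [load 14/22]
  3 → shelf 1  [load 14/22]
  19 → shelf 6 (new)  [load 19/22]
  14 → shelf 7 (new)  [load 14/22]
  21 → shelf 8 (new)  [load 21/22]
  18 → shelf 9 (new)  [load 18/22]
9 shelves opened.

9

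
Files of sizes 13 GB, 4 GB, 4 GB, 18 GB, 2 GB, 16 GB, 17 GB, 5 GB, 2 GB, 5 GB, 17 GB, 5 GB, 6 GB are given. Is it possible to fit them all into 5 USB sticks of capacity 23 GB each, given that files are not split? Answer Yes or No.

Yes

A valid assignment using 5 USB sticks:
  USB stick 1: 18 + 5 = 23
  USB stick 2: 17 + 6 = 23
  USB stick 3: 17 + 5 = 22
  USB stick 4: 16 + 5 + 2 = 23
  USB stick 5: 13 + 4 + 4 + 2 = 23
Every load is within 23 GB, so 5 USB sticks suffice.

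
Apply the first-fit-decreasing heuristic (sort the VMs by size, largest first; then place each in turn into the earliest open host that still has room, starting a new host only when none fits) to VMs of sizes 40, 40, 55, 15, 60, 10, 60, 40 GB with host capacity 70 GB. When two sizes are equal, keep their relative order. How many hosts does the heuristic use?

6

Sorted descending: 60, 60, 55, 40, 40, 40, 15, 10.
  60 → host 1 (new)  [load 60/70]
  60 → host 2 (new)  [load 60/70]
  55 → host 3 (new)  [load 55/70]
  40 → host 4 (new)  [load 40/70]
  40 → host 5 (new)  [load 40/70]
  40 → host 6 (new)  [load 40/70]
  15 → host 3  [load 70/70]
  10 → host 1  [load 70/70]
6 hosts opened.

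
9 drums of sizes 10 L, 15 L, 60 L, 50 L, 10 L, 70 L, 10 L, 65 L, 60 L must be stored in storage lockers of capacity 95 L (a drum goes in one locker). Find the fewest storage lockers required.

Total = 70 + 65 + 60 + 60 + 50 + 15 + 10 + 10 + 10 = 350 L.
Lower bound: ⌈350/95⌉ = 4 storage lockers.
Also, 5 drums each exceed 95/2 L, and no two of those can share a locker, so at least 5 storage lockers are needed.
A packing using 5 storage lockers:
  locker 1: 70 + 15 + 10 = 95
  locker 2: 65 + 10 + 10 = 85
  locker 3: 60 = 60
  locker 4: 60 = 60
  locker 5: 50 = 50
This matches the lower bound, so 5 is optimal.

5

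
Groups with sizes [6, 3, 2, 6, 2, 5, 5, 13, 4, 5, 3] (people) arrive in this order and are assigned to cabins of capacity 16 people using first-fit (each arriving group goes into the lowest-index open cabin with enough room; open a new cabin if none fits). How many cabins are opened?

4

  6 → cabin 1 (new)  [load 6/16]
  3 → cabin 1  [load 9/16]
  2 → cabin 1  [load 11/16]
  6 → cabin 2 (new)  [load 6/16]
  2 → cabin 1  [load 13/16]
  5 → cabin 2  [load 11/16]
  5 → cabin 2  [load 16/16]
  13 → cabin 3 (new)  [load 13/16]
  4 → cabin 4 (new)  [load 4/16]
  5 → cabin 4  [load 9/16]
  3 → cabin 1  [load 16/16]
4 cabins opened.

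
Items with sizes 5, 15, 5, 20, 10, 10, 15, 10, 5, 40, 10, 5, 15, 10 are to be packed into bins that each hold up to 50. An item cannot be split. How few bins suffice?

4

Total = 40 + 20 + 15 + 15 + 15 + 10 + 10 + 10 + 10 + 10 + 5 + 5 + 5 + 5 = 175.
Lower bound: ⌈175/50⌉ = 4 bins.
A packing using 4 bins:
  bin 1: 40 + 10 = 50
  bin 2: 20 + 15 + 15 = 50
  bin 3: 15 + 10 + 10 + 10 + 5 = 50
  bin 4: 10 + 5 + 5 + 5 = 25
This matches the lower bound, so 4 is optimal.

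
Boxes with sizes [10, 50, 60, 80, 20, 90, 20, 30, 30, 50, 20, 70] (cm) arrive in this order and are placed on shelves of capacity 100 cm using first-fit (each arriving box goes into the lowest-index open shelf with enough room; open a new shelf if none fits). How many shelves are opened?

  10 → shelf 1 (new)  [load 10/100]
  50 → shelf 1  [load 60/100]
  60 → shelf 2 (new)  [load 60/100]
  80 → shelf 3 (new)  [load 80/100]
  20 → shelf 1  [load 80/100]
  90 → shelf 4 (new)  [load 90/100]
  20 → shelf 1  [load 100/100]
  30 → shelf 2  [load 90/100]
  30 → shelf 5 (new)  [load 30/100]
  50 → shelf 5  [load 80/100]
  20 → shelf 3  [load 100/100]
  70 → shelf 6 (new)  [load 70/100]
6 shelves opened.

6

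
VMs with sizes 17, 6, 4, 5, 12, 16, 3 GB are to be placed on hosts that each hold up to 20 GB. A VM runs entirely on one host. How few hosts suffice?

4

Total = 17 + 16 + 12 + 6 + 5 + 4 + 3 = 63 GB.
Lower bound: ⌈63/20⌉ = 4 hosts.
A packing using 4 hosts:
  host 1: 17 + 3 = 20
  host 2: 16 + 4 = 20
  host 3: 12 + 6 = 18
  host 4: 5 = 5
This matches the lower bound, so 4 is optimal.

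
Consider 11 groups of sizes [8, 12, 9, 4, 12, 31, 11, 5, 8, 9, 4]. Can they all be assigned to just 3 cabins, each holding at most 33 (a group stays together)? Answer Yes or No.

Total = 113; ⌈113/33⌉ = 4.
At least 4 cabins are required, but only 3 are allowed.

No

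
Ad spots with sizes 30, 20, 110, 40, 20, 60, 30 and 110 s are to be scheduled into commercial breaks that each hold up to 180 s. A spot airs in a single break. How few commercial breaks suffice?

3

Total = 110 + 110 + 60 + 40 + 30 + 30 + 20 + 20 = 420 s.
Lower bound: ⌈420/180⌉ = 3 commercial breaks.
A packing using 3 commercial breaks:
  break 1: 110 + 60 = 170
  break 2: 110 + 40 + 30 = 180
  break 3: 30 + 20 + 20 = 70
This matches the lower bound, so 3 is optimal.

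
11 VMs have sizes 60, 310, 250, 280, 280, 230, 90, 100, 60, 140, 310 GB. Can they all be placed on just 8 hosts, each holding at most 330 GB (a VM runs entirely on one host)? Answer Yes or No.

Yes

A valid assignment using 7 hosts:
  host 1: 310 = 310
  host 2: 310 = 310
  host 3: 280 = 280
  host 4: 280 = 280
  host 5: 250 + 60 = 310
  host 6: 230 + 100 = 330
  host 7: 140 + 90 + 60 = 290
That uses only 7 ≤ 8, so 8 hosts are enough.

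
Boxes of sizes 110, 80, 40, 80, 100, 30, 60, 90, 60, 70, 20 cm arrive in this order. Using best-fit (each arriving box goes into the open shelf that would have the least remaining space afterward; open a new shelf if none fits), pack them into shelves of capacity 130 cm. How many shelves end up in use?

  110 → shelf 1 (new)  [load 110/130]
  80 → shelf 2 (new)  [load 80/130]
  40 → shelf 2  [load 120/130]
  80 → shelf 3 (new)  [load 80/130]
  100 → shelf 4 (new)  [load 100/130]
  30 → shelf 4  [load 130/130]
  60 → shelf 5 (new)  [load 60/130]
  90 → shelf 6 (new)  [load 90/130]
  60 → shelf 5  [load 120/130]
  70 → shelf 7 (new)  [load 70/130]
  20 → shelf 1  [load 130/130]
7 shelves opened.

7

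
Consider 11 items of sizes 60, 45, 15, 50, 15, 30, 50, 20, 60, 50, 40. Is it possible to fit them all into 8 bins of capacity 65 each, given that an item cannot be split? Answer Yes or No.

A valid assignment using 8 bins:
  bin 1: 60 = 60
  bin 2: 60 = 60
  bin 3: 50 + 15 = 65
  bin 4: 50 + 15 = 65
  bin 5: 50 = 50
  bin 6: 45 + 20 = 65
  bin 7: 40 = 40
  bin 8: 30 = 30
Every load is within 65, so 8 bins suffice.

Yes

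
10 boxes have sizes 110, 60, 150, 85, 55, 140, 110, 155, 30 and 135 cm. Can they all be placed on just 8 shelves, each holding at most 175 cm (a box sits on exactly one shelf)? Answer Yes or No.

A valid assignment using 7 shelves:
  shelf 1: 155 = 155
  shelf 2: 150 = 150
  shelf 3: 140 + 30 = 170
  shelf 4: 135 = 135
  shelf 5: 110 + 60 = 170
  shelf 6: 110 + 55 = 165
  shelf 7: 85 = 85
That uses only 7 ≤ 8, so 8 shelves are enough.

Yes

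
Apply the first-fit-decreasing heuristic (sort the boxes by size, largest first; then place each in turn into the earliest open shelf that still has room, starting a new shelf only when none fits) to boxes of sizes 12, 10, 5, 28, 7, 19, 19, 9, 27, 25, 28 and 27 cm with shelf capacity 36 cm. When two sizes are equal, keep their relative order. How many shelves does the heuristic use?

Sorted descending: 28, 28, 27, 27, 25, 19, 19, 12, 10, 9, 7, 5.
  28 → shelf 1 (new)  [load 28/36]
  28 → shelf 2 (new)  [load 28/36]
  27 → shelf 3 (new)  [load 27/36]
  27 → shelf 4 (new)  [load 27/36]
  25 → shelf 5 (new)  [load 25/36]
  19 → shelf 6 (new)  [load 19/36]
  19 → shelf 7 (new)  [load 19/36]
  12 → shelf 6  [load 31/36]
  10 → shelf 5  [load 35/36]
  9 → shelf 3  [load 36/36]
  7 → shelf 1  [load 35/36]
  5 → shelf 2  [load 33/36]
7 shelves opened.

7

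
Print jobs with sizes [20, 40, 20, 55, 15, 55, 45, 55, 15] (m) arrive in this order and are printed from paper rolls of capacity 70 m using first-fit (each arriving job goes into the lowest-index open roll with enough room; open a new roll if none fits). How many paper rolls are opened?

6

  20 → roll 1 (new)  [load 20/70]
  40 → roll 1  [load 60/70]
  20 → roll 2 (new)  [load 20/70]
  55 → roll 3 (new)  [load 55/70]
  15 → roll 2  [load 35/70]
  55 → roll 4 (new)  [load 55/70]
  45 → roll 5 (new)  [load 45/70]
  55 → roll 6 (new)  [load 55/70]
  15 → roll 2  [load 50/70]
6 paper rolls opened.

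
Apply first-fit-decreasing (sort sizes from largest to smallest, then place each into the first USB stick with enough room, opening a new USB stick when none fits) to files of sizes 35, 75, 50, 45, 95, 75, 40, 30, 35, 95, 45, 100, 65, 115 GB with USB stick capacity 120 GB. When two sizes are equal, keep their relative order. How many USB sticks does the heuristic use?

Sorted descending: 115, 100, 95, 95, 75, 75, 65, 50, 45, 45, 40, 35, 35, 30.
  115 → USB stick 1 (new)  [load 115/120]
  100 → USB stick 2 (new)  [load 100/120]
  95 → USB stick 3 (new)  [load 95/120]
  95 → USB stick 4 (new)  [load 95/120]
  75 → USB stick 5 (new)  [load 75/120]
  75 → USB stick 6 (new)  [load 75/120]
  65 → USB stick 7 (new)  [load 65/120]
  50 → USB stick 7  [load 115/120]
  45 → USB stick 5  [load 120/120]
  45 → USB stick 6  [load 120/120]
  40 → USB stick 8 (new)  [load 40/120]
  35 → USB stick 8  [load 75/120]
  35 → USB stick 8  [load 110/120]
  30 → USB stick 9 (new)  [load 30/120]
9 USB sticks opened.

9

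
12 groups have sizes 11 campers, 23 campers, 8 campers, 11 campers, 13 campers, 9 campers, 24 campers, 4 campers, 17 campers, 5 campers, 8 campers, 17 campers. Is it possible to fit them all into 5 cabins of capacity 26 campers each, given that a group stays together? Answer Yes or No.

No

Total = 150 campers; ⌈150/26⌉ = 6.
At least 6 cabins are required, but only 5 are allowed.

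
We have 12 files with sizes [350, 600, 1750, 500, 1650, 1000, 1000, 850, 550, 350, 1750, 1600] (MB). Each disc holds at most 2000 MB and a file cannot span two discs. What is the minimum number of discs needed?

Total = 1750 + 1750 + 1650 + 1600 + 1000 + 1000 + 850 + 600 + 550 + 500 + 350 + 350 = 11950 MB.
Lower bound: ⌈11950/2000⌉ = 6 discs.
A packing using 7 discs:
  disc 1: 1750 = 1750
  disc 2: 1750 = 1750
  disc 3: 1650 + 350 = 2000
  disc 4: 1600 + 350 = 1950
  disc 5: 1000 + 1000 = 2000
  disc 6: 850 + 600 + 550 = 2000
  disc 7: 500 = 500
No arrangement into 6 discs stays within capacity, so 7 is optimal.

7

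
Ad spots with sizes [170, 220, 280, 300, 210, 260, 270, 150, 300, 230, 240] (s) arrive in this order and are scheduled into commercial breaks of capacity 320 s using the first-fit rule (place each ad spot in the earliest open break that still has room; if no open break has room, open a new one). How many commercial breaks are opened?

10

  170 → break 1 (new)  [load 170/320]
  220 → break 2 (new)  [load 220/320]
  280 → break 3 (new)  [load 280/320]
  300 → break 4 (new)  [load 300/320]
  210 → break 5 (new)  [load 210/320]
  260 → break 6 (new)  [load 260/320]
  270 → break 7 (new)  [load 270/320]
  150 → break 1  [load 320/320]
  300 → break 8 (new)  [load 300/320]
  230 → break 9 (new)  [load 230/320]
  240 → break 10 (new)  [load 240/320]
10 commercial breaks opened.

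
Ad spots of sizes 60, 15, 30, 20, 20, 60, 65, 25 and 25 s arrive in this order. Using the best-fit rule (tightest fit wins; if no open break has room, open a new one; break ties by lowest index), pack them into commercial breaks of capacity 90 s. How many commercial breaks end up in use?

4

  60 → break 1 (new)  [load 60/90]
  15 → break 1  [load 75/90]
  30 → break 2 (new)  [load 30/90]
  20 → break 2  [load 50/90]
  20 → break 2  [load 70/90]
  60 → break 3 (new)  [load 60/90]
  65 → break 4 (new)  [load 65/90]
  25 → break 4  [load 90/90]
  25 → break 3  [load 85/90]
4 commercial breaks opened.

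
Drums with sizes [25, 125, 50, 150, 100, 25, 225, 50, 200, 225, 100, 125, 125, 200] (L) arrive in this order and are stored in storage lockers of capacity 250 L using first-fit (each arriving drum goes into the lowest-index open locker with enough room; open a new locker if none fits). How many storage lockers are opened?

8

  25 → locker 1 (new)  [load 25/250]
  125 → locker 1  [load 150/250]
  50 → locker 1  [load 200/250]
  150 → locker 2 (new)  [load 150/250]
  100 → locker 2  [load 250/250]
  25 → locker 1  [load 225/250]
  225 → locker 3 (new)  [load 225/250]
  50 → locker 4 (new)  [load 50/250]
  200 → locker 4  [load 250/250]
  225 → locker 5 (new)  [load 225/250]
  100 → locker 6 (new)  [load 100/250]
  125 → locker 6  [load 225/250]
  125 → locker 7 (new)  [load 125/250]
  200 → locker 8 (new)  [load 200/250]
8 storage lockers opened.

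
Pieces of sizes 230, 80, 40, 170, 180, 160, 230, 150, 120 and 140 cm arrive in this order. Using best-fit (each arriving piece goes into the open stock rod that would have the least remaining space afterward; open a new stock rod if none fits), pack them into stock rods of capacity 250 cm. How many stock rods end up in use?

8

  230 → stock rod 1 (new)  [load 230/250]
  80 → stock rod 2 (new)  [load 80/250]
  40 → stock rod 2  [load 120/250]
  170 → stock rod 3 (new)  [load 170/250]
  180 → stock rod 4 (new)  [load 180/250]
  160 → stock rod 5 (new)  [load 160/250]
  230 → stock rod 6 (new)  [load 230/250]
  150 → stock rod 7 (new)  [load 150/250]
  120 → stock rod 2  [load 240/250]
  140 → stock rod 8 (new)  [load 140/250]
8 stock rods opened.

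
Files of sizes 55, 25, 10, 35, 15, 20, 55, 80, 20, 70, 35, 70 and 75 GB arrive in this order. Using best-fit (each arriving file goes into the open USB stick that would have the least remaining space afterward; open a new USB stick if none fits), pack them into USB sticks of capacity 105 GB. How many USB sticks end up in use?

  55 → USB stick 1 (new)  [load 55/105]
  25 → USB stick 1  [load 80/105]
  10 → USB stick 1  [load 90/105]
  35 → USB stick 2 (new)  [load 35/105]
  15 → USB stick 1  [load 105/105]
  20 → USB stick 2  [load 55/105]
  55 → USB stick 3 (new)  [load 55/105]
  80 → USB stick 4 (new)  [load 80/105]
  20 → USB stick 4  [load 100/105]
  70 → USB stick 5 (new)  [load 70/105]
  35 → USB stick 5  [load 105/105]
  70 → USB stick 6 (new)  [load 70/105]
  75 → USB stick 7 (new)  [load 75/105]
7 USB sticks opened.

7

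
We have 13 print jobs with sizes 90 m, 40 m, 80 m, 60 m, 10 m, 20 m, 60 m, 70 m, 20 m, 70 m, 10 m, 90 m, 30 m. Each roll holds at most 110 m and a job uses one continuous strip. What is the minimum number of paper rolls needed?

7

Total = 90 + 90 + 80 + 70 + 70 + 60 + 60 + 40 + 30 + 20 + 20 + 10 + 10 = 650 m.
Lower bound: ⌈650/110⌉ = 6 paper rolls.
Also, 7 print jobs each exceed 55 m, and no two of those can share a roll, so at least 7 paper rolls are needed.
A packing using 7 paper rolls:
  roll 1: 90 + 20 = 110
  roll 2: 90 + 20 = 110
  roll 3: 80 + 30 = 110
  roll 4: 70 + 40 = 110
  roll 5: 70 + 10 + 10 = 90
  roll 6: 60 = 60
  roll 7: 60 = 60
This matches the lower bound, so 7 is optimal.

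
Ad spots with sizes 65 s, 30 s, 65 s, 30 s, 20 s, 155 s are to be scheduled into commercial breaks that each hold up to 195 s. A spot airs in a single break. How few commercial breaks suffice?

Total = 155 + 65 + 65 + 30 + 30 + 20 = 365 s.
Lower bound: ⌈365/195⌉ = 2 commercial breaks.
A packing using 2 commercial breaks:
  break 1: 155 + 30 = 185
  break 2: 65 + 65 + 30 + 20 = 180
This matches the lower bound, so 2 is optimal.

2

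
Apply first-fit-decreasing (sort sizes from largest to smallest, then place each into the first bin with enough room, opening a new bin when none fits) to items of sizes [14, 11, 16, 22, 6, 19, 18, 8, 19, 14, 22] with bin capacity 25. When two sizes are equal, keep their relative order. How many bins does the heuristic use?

8

Sorted descending: 22, 22, 19, 19, 18, 16, 14, 14, 11, 8, 6.
  22 → bin 1 (new)  [load 22/25]
  22 → bin 2 (new)  [load 22/25]
  19 → bin 3 (new)  [load 19/25]
  19 → bin 4 (new)  [load 19/25]
  18 → bin 5 (new)  [load 18/25]
  16 → bin 6 (new)  [load 16/25]
  14 → bin 7 (new)  [load 14/25]
  14 → bin 8 (new)  [load 14/25]
  11 → bin 7  [load 25/25]
  8 → bin 6  [load 24/25]
  6 → bin 3  [load 25/25]
8 bins opened.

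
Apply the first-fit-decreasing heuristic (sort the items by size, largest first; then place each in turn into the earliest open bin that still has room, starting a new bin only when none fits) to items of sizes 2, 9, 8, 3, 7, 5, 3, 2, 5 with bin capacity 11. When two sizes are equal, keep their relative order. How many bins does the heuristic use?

5

Sorted descending: 9, 8, 7, 5, 5, 3, 3, 2, 2.
  9 → bin 1 (new)  [load 9/11]
  8 → bin 2 (new)  [load 8/11]
  7 → bin 3 (new)  [load 7/11]
  5 → bin 4 (new)  [load 5/11]
  5 → bin 4  [load 10/11]
  3 → bin 2  [load 11/11]
  3 → bin 3  [load 10/11]
  2 → bin 1  [load 11/11]
  2 → bin 5 (new)  [load 2/11]
5 bins opened.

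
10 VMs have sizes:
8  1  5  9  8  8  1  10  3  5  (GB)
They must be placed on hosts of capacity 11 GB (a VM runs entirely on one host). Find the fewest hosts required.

Total = 10 + 9 + 8 + 8 + 8 + 5 + 5 + 3 + 1 + 1 = 58 GB.
Lower bound: ⌈58/11⌉ = 6 hosts.
A packing using 6 hosts:
  host 1: 10 + 1 = 11
  host 2: 9 + 1 = 10
  host 3: 8 + 3 = 11
  host 4: 8 = 8
  host 5: 8 = 8
  host 6: 5 + 5 = 10
This matches the lower bound, so 6 is optimal.

6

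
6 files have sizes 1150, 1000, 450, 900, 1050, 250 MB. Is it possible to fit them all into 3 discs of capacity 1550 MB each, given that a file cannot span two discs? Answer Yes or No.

Total = 4800 MB; ⌈4800/1550⌉ = 4.
At least 4 discs are required, but only 3 are allowed.

No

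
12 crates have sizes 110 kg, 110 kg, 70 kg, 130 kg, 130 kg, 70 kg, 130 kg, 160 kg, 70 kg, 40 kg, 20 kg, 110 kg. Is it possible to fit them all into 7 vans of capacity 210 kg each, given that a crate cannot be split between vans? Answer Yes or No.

A valid assignment using 7 vans:
  van 1: 160 + 40 = 200
  van 2: 130 + 70 = 200
  van 3: 130 + 70 = 200
  van 4: 130 + 70 = 200
  van 5: 110 + 20 = 130
  van 6: 110 = 110
  van 7: 110 = 110
Every load is within 210 kg, so 7 vans suffice.

Yes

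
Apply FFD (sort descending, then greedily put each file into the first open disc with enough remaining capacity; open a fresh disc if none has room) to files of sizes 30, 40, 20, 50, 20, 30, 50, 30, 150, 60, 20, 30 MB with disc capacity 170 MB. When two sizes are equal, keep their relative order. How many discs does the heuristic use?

4

Sorted descending: 150, 60, 50, 50, 40, 30, 30, 30, 30, 20, 20, 20.
  150 → disc 1 (new)  [load 150/170]
  60 → disc 2 (new)  [load 60/170]
  50 → disc 2  [load 110/170]
  50 → disc 2  [load 160/170]
  40 → disc 3 (new)  [load 40/170]
  30 → disc 3  [load 70/170]
  30 → disc 3  [load 100/170]
  30 → disc 3  [load 130/170]
  30 → disc 3  [load 160/170]
  20 → disc 1  [load 170/170]
  20 → disc 4 (new)  [load 20/170]
  20 → disc 4  [load 40/170]
4 discs opened.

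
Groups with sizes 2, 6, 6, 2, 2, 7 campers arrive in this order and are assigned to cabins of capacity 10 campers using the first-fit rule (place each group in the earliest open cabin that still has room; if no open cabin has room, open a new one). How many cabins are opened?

3

  2 → cabin 1 (new)  [load 2/10]
  6 → cabin 1  [load 8/10]
  6 → cabin 2 (new)  [load 6/10]
  2 → cabin 1  [load 10/10]
  2 → cabin 2  [load 8/10]
  7 → cabin 3 (new)  [load 7/10]
3 cabins opened.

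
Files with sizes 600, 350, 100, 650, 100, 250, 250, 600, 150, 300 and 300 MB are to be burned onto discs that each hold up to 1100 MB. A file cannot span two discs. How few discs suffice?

Total = 650 + 600 + 600 + 350 + 300 + 300 + 250 + 250 + 150 + 100 + 100 = 3650 MB.
Lower bound: ⌈3650/1100⌉ = 4 discs.
A packing using 4 discs:
  disc 1: 650 + 350 + 100 = 1100
  disc 2: 600 + 300 + 150 = 1050
  disc 3: 600 + 300 + 100 = 1000
  disc 4: 250 + 250 = 500
This matches the lower bound, so 4 is optimal.

4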